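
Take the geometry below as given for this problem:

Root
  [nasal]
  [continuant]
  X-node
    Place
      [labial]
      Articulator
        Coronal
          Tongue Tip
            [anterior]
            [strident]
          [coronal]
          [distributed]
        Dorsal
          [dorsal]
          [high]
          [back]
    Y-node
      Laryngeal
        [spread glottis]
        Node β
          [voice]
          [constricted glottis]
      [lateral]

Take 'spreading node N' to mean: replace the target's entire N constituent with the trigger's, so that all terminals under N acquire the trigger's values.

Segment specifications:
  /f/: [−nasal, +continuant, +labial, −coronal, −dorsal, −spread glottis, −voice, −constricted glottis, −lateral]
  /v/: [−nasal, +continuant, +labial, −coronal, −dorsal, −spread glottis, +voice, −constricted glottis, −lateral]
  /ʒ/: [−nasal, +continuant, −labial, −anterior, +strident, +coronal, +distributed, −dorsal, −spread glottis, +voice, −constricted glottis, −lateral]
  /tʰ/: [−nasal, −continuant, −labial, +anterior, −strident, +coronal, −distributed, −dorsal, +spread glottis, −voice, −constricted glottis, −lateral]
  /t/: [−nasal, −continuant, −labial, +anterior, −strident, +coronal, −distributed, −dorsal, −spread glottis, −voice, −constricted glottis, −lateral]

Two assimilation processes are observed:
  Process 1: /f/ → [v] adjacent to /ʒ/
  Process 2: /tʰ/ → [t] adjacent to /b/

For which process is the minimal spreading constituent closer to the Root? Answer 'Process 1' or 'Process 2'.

Process 2

In Process 1, [voice] changes, so the minimal spreading node is [voice] at depth 5.
Process 2: the feature that changes is [spread glottis]; the minimal node is [spread glottis] (depth 4).
[spread glottis] is closer to Root than [voice], so Process 2 spreads the higher node.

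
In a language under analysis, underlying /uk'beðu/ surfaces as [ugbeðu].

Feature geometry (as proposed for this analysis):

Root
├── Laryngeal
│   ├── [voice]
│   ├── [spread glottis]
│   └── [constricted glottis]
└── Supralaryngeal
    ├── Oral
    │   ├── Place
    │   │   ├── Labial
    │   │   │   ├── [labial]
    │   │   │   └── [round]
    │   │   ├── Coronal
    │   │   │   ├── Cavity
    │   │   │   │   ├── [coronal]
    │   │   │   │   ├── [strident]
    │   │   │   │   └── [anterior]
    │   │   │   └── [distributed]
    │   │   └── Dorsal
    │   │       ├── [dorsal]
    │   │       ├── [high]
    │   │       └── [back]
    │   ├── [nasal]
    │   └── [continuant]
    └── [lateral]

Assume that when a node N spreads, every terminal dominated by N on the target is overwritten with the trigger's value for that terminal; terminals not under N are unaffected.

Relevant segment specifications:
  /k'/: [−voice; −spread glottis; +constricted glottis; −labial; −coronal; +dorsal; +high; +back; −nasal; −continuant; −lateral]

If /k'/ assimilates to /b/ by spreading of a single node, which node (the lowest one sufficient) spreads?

The alternation /k'/ → [g] changes [voice], [constricted glottis] and nothing else.
The smallest constituent containing every changed terminal is Laryngeal — each of its daughters lacks at least one of the affected features.
Delinking /k'/'s Laryngeal and associating /b/'s Laryngeal gives precisely the feature bundle of [g].
[labial], [dorsal] — on which /b/ differs from /k'/ — are unchanged, so Root cannot have spread; the constituent is no larger than Laryngeal.

Laryngeal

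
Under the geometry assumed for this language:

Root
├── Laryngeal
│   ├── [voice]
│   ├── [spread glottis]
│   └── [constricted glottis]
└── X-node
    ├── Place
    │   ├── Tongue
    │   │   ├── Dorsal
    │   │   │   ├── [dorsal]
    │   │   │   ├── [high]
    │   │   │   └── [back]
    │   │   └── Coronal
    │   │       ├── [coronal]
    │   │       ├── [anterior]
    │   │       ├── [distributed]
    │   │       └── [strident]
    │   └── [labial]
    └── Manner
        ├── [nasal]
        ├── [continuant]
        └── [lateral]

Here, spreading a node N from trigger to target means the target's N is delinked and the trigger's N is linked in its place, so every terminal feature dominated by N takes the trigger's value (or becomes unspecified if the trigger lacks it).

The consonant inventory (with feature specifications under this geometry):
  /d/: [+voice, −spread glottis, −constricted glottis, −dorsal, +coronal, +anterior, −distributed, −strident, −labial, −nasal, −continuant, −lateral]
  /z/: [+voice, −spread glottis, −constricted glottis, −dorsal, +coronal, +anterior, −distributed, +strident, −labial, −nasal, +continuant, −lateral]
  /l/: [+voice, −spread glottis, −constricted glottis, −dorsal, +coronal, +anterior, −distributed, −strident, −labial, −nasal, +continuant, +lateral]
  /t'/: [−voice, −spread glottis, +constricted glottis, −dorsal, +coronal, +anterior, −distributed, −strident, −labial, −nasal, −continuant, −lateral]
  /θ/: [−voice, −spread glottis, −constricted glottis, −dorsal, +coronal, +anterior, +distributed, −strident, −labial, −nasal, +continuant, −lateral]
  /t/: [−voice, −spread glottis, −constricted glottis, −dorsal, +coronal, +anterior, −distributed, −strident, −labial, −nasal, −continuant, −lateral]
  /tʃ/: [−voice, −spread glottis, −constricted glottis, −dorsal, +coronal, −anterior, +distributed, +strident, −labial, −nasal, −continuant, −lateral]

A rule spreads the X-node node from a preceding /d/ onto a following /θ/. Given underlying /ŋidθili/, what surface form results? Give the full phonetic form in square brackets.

The X-node node dominates the terminals [dorsal], [high], [back], [coronal], [anterior], [distributed], [strident], [labial], [nasal], [continuant], [lateral].
The target acquires /d/'s values for everything under X-node — [−dorsal], [+coronal], [+anterior], [−distributed], [−strident], [−labial], [−nasal], [−continuant], [−lateral] — while keeping its own [voice], [spread glottis], [constricted glottis].
This feature bundle is that of [t], so /ŋidθili/ surfaces as [ŋidtili].

[ŋidtili]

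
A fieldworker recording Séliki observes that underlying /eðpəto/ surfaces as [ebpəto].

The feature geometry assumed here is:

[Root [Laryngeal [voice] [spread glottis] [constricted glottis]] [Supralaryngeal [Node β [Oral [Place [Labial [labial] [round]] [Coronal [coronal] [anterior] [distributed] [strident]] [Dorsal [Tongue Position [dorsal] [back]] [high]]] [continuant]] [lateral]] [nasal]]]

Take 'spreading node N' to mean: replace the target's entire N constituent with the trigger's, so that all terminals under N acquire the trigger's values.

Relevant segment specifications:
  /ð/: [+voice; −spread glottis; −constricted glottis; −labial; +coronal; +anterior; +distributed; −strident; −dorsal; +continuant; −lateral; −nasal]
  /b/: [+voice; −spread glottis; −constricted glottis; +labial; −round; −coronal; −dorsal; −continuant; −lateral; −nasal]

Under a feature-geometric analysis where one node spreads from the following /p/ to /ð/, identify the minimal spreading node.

The alternation /ð/ → [b] changes [continuant], [labial], [round], [coronal], [anterior], [distributed], [strident] and nothing else.
These terminals are all dominated by Oral, and no proper subconstituent of Oral covers them all; Oral is their lowest common ancestor.
Delinking /ð/'s Oral and associating /p/'s Oral gives precisely the feature bundle of [b].
[voice] stays as in /ð/ although /p/ differs there, so no node dominating it spread; among the remaining candidates Oral is the lowest that derives the output.

Oral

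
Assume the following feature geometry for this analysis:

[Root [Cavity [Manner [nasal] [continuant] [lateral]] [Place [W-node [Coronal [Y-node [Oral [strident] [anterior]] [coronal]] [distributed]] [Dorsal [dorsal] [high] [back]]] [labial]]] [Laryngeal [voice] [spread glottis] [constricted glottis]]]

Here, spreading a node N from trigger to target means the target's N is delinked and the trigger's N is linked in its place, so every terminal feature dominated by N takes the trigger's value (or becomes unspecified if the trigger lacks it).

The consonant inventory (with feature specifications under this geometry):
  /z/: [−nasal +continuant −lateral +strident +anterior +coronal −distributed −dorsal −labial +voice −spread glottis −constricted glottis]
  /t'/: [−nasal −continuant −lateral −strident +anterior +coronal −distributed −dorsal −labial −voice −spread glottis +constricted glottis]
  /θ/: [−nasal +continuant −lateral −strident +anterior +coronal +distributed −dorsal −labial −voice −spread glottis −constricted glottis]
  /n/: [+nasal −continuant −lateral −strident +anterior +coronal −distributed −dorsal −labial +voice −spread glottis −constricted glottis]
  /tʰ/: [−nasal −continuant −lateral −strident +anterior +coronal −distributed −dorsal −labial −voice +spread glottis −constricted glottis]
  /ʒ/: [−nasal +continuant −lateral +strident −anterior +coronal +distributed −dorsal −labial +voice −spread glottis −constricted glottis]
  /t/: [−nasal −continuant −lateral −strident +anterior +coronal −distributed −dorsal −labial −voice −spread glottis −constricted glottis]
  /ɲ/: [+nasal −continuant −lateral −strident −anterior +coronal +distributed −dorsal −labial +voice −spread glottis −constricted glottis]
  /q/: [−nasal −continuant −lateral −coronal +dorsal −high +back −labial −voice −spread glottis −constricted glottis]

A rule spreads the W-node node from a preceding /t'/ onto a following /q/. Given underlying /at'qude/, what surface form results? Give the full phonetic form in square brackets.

[at'tude]

Terminals under W-node in this geometry: [strident], [anterior], [coronal], [distributed], [dorsal], [high], [back].
Spreading W-node from /t'/ onto /q/ replaces those values with /t'/'s: [−strident], [+anterior], [+coronal], [−distributed], [−dorsal]. Features outside W-node ([nasal], [continuant], [lateral], …) stay as in /q/.
This feature bundle is that of [t], so /at'qude/ surfaces as [at'tude].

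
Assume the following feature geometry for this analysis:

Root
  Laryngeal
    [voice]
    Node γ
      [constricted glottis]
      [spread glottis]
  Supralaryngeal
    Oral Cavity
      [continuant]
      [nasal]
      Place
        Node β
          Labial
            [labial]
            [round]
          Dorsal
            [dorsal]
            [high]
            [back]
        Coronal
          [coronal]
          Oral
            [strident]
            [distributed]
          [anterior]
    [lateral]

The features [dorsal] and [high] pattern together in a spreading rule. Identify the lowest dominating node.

Dorsal

[dorsal] is immediately dominated by Dorsal.
[high] is immediately dominated by Dorsal.
The lowest node appearing on every path is Dorsal; each proper daughter of Dorsal fails to dominate at least one of the listed features.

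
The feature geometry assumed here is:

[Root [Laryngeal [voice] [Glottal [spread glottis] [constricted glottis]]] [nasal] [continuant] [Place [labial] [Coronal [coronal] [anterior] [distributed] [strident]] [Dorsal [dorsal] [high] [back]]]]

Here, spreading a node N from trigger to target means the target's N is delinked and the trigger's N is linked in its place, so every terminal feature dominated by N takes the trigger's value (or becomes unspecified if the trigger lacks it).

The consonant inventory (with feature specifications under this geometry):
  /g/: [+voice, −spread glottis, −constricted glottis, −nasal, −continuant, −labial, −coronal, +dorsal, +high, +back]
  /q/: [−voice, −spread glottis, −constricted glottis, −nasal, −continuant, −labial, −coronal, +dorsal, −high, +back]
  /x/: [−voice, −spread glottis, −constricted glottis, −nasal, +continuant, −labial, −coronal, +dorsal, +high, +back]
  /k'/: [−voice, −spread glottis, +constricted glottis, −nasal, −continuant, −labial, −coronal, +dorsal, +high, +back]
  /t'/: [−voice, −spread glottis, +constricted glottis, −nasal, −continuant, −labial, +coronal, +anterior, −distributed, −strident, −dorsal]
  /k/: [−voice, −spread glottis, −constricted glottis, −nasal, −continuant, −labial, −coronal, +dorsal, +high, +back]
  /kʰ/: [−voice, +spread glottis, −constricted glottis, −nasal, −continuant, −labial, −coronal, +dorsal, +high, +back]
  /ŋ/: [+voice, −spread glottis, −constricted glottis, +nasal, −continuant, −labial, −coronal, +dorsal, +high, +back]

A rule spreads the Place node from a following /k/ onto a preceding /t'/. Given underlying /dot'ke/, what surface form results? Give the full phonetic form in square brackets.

Terminals under Place in this geometry: [labial], [coronal], [anterior], [distributed], [strident], [dorsal], [high], [back].
After delinking /t'/'s Place and linking /k/'s, the affected terminals become [−labial], [−coronal], [+dorsal], [+high], [+back]; [voice], [spread glottis], [constricted glottis], … (outside Place) are retained from /t'/.
This feature bundle is that of [k'], so /dot'ke/ surfaces as [dok'ke].

[dok'ke]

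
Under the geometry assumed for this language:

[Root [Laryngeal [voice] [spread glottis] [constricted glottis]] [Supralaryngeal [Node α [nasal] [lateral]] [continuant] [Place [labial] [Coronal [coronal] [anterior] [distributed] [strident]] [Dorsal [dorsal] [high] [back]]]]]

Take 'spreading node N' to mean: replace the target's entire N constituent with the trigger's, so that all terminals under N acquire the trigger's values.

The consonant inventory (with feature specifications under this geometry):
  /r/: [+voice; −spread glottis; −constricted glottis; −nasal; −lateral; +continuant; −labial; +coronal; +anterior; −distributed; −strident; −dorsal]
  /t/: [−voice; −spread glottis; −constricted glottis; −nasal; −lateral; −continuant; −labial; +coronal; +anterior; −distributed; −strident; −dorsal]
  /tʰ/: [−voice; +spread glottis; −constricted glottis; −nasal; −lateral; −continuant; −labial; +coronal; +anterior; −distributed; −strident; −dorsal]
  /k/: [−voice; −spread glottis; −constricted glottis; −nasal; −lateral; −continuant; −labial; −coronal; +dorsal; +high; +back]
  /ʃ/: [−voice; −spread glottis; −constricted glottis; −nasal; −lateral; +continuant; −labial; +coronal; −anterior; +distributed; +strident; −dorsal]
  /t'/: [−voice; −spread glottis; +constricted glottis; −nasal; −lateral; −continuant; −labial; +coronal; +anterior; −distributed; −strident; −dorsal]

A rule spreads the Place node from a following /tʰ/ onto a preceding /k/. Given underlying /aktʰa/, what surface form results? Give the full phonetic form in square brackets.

[attʰa]

Place immediately or transitively dominates [labial], [coronal], [anterior], [distributed], [strident], [dorsal], [high], [back].
Spreading Place from /tʰ/ onto /k/ replaces those values with /tʰ/'s: [−labial], [+coronal], [+anterior], [−distributed], [−strident], [−dorsal]. Features outside Place ([voice], [spread glottis], [constricted glottis], …) stay as in /k/.
The resulting bundle matches /t/ in the inventory; substituting it for /k/ gives [attʰa].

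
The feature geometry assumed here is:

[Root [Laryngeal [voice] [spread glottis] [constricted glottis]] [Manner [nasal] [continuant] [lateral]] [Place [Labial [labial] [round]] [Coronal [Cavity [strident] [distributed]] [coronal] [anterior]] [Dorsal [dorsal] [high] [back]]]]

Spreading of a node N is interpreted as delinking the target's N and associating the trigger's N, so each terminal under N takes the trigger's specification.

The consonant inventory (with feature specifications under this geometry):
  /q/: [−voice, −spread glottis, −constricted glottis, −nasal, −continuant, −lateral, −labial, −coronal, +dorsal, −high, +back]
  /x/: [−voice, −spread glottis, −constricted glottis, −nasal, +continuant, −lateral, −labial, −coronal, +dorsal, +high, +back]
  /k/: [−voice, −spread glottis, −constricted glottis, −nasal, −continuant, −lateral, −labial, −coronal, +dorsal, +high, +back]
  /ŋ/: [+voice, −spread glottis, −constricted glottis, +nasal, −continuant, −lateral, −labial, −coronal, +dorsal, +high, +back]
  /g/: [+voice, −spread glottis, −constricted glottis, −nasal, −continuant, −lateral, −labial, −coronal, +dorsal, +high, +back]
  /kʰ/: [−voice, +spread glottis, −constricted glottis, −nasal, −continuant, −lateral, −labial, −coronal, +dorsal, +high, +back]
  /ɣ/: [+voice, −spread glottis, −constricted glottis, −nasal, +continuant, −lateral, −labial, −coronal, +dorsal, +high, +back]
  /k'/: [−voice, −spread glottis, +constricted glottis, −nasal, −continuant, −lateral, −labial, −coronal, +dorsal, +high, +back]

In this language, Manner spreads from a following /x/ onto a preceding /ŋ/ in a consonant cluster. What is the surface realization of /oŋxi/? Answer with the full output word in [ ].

[oɣxi]

Manner immediately or transitively dominates [nasal], [continuant], [lateral].
Spreading Manner from /x/ onto /ŋ/ replaces those values with /x/'s: [−nasal], [+continuant], [−lateral]. Features outside Manner ([voice], [spread glottis], [constricted glottis], …) stay as in /ŋ/.
The resulting bundle matches /ɣ/ in the inventory; substituting it for /ŋ/ gives [oɣxi].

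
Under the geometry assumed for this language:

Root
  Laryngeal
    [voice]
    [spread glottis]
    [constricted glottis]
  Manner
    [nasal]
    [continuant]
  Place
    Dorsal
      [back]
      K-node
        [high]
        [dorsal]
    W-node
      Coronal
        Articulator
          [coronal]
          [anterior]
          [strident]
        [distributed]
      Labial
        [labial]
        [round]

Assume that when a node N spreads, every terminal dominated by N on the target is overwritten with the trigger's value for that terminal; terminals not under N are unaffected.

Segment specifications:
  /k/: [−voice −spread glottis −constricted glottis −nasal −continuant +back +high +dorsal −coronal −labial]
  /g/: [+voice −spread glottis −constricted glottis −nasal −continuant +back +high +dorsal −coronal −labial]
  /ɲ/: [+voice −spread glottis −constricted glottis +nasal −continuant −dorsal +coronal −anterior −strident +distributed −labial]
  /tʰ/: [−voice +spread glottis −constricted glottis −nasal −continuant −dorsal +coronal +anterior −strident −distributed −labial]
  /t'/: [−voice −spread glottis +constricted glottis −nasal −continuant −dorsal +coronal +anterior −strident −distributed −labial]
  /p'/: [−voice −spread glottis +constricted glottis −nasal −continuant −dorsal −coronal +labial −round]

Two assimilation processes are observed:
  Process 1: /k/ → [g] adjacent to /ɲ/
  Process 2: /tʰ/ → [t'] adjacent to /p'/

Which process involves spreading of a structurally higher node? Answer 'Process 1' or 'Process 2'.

Process 1: the feature that changes is [voice]; the minimal node is [voice] (depth 2).
In Process 2, [spread glottis], [constricted glottis] change, so the minimal spreading node is Laryngeal at depth 1.
Depth 1 < depth 2; Process 2 involves the structurally higher constituent Laryngeal.

Process 2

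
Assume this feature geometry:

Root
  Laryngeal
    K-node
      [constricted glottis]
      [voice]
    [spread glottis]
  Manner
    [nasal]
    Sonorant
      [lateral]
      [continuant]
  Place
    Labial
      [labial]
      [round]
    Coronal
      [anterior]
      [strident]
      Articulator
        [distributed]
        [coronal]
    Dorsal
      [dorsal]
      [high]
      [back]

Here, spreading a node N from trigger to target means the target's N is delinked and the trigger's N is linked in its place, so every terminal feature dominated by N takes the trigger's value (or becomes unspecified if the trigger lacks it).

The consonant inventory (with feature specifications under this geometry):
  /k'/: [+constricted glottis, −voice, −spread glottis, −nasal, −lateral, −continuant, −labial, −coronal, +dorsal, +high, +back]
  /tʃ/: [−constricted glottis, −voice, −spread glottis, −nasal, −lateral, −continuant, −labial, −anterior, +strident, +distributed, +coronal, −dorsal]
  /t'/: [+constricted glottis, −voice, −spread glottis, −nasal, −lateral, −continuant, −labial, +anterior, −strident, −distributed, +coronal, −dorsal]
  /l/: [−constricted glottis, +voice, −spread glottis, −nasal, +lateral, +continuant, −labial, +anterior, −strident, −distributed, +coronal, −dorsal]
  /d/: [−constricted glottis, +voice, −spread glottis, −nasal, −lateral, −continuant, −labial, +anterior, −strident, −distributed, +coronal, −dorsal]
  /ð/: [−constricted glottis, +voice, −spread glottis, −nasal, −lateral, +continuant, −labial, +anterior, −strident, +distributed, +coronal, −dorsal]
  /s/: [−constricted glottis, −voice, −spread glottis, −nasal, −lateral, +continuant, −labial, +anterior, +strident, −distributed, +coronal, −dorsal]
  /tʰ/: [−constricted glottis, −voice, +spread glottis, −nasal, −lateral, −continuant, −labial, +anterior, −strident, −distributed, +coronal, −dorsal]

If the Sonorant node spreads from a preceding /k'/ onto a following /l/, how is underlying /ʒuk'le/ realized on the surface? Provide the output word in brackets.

[ʒuk'de]

Sonorant immediately or transitively dominates [lateral], [continuant].
The target acquires /k'/'s values for everything under Sonorant — [−lateral], [−continuant] — while keeping its own [constricted glottis], [voice], [spread glottis], ….
Among the inventory, only /d/ has exactly this specification, giving the surface form [ʒuk'de].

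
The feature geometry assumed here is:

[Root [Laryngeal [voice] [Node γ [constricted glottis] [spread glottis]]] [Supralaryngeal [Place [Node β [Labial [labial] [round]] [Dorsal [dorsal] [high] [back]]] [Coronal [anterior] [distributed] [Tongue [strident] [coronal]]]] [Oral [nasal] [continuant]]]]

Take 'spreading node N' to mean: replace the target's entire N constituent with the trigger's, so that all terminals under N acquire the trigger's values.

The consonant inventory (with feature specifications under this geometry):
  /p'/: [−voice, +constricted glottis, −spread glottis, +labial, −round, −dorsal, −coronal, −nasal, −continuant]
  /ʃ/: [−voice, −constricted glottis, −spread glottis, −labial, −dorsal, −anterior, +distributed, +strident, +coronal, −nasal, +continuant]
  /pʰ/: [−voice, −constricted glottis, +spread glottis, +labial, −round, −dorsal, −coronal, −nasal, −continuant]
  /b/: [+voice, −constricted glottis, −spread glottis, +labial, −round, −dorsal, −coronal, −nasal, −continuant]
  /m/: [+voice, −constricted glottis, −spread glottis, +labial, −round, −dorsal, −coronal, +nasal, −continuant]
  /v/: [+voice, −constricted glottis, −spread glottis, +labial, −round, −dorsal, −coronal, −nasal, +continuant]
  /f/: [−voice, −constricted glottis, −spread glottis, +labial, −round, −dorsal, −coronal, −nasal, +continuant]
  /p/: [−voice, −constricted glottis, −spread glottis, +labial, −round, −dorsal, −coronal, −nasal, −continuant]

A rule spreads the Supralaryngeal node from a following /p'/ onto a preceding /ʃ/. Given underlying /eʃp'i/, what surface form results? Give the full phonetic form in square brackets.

Terminals under Supralaryngeal in this geometry: [labial], [round], [dorsal], [high], [back], [anterior], [distributed], [strident], [coronal], [nasal], [continuant].
Spreading Supralaryngeal from /p'/ onto /ʃ/ replaces those values with /p'/'s: [+labial], [−round], [−dorsal], [−coronal], [−nasal], [−continuant]. Features outside Supralaryngeal ([voice], [constricted glottis], [spread glottis]) stay as in /ʃ/.
Among the inventory, only /p/ has exactly this specification, giving the surface form [epp'i].

[epp'i]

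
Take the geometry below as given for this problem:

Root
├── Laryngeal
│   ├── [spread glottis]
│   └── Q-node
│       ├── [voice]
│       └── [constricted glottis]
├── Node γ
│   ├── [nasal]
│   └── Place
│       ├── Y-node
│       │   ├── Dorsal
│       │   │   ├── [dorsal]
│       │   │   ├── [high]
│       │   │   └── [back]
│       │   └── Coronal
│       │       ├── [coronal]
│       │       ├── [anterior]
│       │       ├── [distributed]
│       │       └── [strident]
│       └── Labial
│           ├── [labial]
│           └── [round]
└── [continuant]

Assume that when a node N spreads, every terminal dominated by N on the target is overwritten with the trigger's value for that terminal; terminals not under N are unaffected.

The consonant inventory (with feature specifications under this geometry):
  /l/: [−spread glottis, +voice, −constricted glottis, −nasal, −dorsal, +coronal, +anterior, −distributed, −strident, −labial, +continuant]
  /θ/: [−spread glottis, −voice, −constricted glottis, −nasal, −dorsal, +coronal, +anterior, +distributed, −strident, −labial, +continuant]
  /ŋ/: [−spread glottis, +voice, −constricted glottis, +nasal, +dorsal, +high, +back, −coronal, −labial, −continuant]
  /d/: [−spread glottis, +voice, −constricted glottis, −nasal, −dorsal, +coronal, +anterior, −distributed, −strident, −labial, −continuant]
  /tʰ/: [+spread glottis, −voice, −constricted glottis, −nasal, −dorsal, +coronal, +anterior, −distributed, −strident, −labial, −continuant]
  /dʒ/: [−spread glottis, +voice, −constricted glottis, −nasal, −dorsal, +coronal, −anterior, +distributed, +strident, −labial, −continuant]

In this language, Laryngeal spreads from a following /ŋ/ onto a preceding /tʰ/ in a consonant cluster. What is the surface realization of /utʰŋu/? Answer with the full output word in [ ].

[udŋu]

The Laryngeal node dominates the terminals [spread glottis], [voice], [constricted glottis].
After delinking /tʰ/'s Laryngeal and linking /ŋ/'s, the affected terminals become [−spread glottis], [+voice], [−constricted glottis]; [nasal], [dorsal], [coronal], … (outside Laryngeal) are retained from /tʰ/.
The resulting bundle matches /d/ in the inventory; substituting it for /tʰ/ gives [udŋu].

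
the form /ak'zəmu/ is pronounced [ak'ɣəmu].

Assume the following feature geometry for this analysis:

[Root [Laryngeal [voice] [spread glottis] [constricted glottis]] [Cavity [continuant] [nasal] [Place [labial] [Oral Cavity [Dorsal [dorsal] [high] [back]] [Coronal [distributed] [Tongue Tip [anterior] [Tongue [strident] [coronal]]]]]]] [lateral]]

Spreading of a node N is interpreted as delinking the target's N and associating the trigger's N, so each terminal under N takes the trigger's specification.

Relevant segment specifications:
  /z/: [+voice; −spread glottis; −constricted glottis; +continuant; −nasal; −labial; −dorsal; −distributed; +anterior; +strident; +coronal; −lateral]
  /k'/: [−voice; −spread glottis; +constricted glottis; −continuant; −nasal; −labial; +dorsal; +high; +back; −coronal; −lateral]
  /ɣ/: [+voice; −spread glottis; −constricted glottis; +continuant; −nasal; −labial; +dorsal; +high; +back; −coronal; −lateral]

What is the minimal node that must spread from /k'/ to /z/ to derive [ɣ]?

Feature comparison: [coronal], [anterior], [distributed], [strident], [dorsal], [high], [back] differ between /z/ and [ɣ]; the remaining terminals match.
These terminals are all dominated by Oral Cavity, and no proper subconstituent of Oral Cavity covers them all; Oral Cavity is their lowest common ancestor.
If Oral Cavity spreads, every terminal under it takes /k'/'s value, producing [ɣ] as observed.
[voice], [continuant] stay as in /z/ although /k'/ differs there, so no node dominating them spread; among the remaining candidates Oral Cavity is the lowest that derives the output.

Oral Cavity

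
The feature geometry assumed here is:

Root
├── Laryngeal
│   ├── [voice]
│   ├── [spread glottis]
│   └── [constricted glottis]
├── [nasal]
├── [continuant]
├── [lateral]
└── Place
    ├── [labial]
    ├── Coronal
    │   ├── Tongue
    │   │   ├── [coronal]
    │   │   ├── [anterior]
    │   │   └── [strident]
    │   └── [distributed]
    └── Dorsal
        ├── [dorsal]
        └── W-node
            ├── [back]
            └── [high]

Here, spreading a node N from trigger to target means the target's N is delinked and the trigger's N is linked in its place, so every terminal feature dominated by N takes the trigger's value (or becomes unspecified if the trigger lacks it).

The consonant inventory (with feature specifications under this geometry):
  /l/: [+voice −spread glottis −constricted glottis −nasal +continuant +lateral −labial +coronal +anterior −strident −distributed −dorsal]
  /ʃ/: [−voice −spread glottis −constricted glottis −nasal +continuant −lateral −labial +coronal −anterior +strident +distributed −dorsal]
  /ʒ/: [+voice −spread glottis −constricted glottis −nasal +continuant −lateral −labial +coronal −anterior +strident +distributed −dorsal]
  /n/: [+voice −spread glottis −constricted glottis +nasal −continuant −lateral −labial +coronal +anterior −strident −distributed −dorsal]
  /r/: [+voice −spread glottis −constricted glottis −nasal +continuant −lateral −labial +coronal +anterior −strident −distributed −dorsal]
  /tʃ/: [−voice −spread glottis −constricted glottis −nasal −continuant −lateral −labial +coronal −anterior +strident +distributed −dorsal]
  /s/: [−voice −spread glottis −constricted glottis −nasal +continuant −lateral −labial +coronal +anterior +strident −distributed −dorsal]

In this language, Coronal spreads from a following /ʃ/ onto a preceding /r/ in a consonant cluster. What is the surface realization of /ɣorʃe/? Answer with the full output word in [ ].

[ɣoʒʃe]

Coronal immediately or transitively dominates [coronal], [anterior], [strident], [distributed].
Spreading Coronal from /ʃ/ onto /r/ replaces those values with /ʃ/'s: [+coronal], [−anterior], [+strident], [+distributed]. Features outside Coronal ([voice], [spread glottis], [constricted glottis], …) stay as in /r/.
Among the inventory, only /ʒ/ has exactly this specification, giving the surface form [ɣoʒʃe].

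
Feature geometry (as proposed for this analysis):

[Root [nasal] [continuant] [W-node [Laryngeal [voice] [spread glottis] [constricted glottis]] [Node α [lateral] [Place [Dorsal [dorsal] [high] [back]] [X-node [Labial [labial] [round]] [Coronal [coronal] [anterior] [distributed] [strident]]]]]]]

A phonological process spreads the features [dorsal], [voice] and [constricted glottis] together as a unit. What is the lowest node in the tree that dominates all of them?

W-node

[dorsal]: Root > W-node > Node α > Place > Dorsal > [dorsal].
[voice] lies under Laryngeal (below W-node).
[constricted glottis]: Root > W-node > Laryngeal > [constricted glottis].
The lowest node appearing on every path is W-node; each proper daughter of W-node fails to dominate at least one of the listed features.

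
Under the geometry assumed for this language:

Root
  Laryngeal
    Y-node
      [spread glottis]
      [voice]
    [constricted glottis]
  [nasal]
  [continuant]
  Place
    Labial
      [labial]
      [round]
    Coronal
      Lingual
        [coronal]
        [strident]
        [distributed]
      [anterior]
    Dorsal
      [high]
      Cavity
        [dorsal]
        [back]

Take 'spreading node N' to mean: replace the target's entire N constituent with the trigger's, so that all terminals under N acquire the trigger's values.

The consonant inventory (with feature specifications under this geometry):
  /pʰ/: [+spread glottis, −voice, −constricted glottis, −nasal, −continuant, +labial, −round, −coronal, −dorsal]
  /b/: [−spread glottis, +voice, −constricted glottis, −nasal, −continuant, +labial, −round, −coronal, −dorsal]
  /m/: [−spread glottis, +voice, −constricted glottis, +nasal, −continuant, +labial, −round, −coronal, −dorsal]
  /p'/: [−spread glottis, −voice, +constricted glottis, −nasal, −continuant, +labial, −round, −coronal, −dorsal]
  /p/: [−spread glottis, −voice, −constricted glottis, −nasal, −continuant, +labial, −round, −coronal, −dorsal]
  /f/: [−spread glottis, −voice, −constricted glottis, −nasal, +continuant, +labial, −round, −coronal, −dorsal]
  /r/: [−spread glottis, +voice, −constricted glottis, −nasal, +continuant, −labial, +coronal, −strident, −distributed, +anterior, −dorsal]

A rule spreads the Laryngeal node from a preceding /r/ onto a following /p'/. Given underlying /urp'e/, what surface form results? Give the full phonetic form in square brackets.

[urbe]

The Laryngeal node dominates the terminals [spread glottis], [voice], [constricted glottis].
After delinking /p'/'s Laryngeal and linking /r/'s, the affected terminals become [−spread glottis], [+voice], [−constricted glottis]; [nasal], [continuant], [labial], … (outside Laryngeal) are retained from /p'/.
Among the inventory, only /b/ has exactly this specification, giving the surface form [urbe].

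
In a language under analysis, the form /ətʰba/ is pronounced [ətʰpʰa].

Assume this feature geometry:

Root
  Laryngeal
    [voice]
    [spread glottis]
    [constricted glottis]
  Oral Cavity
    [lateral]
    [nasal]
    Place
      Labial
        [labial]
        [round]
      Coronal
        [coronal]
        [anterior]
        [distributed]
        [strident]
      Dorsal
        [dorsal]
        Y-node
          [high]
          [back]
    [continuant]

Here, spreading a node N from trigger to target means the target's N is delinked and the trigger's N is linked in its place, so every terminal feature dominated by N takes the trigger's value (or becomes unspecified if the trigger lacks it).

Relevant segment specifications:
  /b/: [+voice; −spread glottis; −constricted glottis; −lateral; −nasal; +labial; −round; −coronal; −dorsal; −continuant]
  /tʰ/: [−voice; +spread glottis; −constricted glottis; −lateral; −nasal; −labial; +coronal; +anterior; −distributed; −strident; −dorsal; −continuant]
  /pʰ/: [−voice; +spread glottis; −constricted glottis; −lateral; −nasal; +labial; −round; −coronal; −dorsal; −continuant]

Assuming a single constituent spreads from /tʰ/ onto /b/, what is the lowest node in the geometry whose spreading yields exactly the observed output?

Laryngeal

The alternation /b/ → [pʰ] changes [voice], [spread glottis] and nothing else.
Tracing each changed feature up the tree, the paths first meet at Laryngeal; any lower node misses at least one of them.
Delinking /b/'s Laryngeal and associating /tʰ/'s Laryngeal gives precisely the feature bundle of [pʰ].
[coronal], [labial] — on which /tʰ/ differs from /b/ — are unchanged, so Root cannot have spread; the constituent is no larger than Laryngeal.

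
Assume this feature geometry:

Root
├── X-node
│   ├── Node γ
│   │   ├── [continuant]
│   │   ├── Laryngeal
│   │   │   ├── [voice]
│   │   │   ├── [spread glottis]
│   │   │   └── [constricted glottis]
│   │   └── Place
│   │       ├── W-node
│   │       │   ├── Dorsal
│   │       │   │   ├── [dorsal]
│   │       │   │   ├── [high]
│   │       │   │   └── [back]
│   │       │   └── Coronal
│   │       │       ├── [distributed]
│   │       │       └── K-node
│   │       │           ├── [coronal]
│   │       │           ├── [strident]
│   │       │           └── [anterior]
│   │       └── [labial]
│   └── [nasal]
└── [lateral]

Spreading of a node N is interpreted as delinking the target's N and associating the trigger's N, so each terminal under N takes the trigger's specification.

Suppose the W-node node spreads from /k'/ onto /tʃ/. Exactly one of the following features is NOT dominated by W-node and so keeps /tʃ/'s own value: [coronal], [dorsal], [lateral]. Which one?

W-node dominates exactly [dorsal], [high], [back], [distributed], [coronal], [strident], [anterior].
[dorsal], [coronal] all lie under W-node, so they are overwritten when W-node spreads.
But [lateral] is a dependent of Root, outside W-node; it is therefore untouched by the spreading.

[lateral]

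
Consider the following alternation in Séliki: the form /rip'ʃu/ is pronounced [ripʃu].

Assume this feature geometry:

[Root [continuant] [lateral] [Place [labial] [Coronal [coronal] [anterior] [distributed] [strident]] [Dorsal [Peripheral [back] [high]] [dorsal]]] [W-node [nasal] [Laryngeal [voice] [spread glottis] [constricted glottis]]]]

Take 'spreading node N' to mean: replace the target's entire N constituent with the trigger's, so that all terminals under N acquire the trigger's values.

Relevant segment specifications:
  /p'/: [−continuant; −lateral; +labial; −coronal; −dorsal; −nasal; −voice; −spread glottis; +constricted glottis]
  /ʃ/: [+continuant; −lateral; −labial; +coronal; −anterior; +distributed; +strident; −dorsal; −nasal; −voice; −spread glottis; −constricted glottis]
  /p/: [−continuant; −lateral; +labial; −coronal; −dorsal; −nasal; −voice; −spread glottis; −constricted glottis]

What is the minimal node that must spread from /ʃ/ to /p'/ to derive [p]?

/p'/ and [p] differ in [constricted glottis]; every other specified feature is identical.
Since just one terminal is affected and it takes /ʃ/'s value, spreading the terminal [constricted glottis] alone is sufficient and minimal.
[labial], [coronal] stay as in /p'/ although /ʃ/ differs there, so no node dominating them spread; among the remaining candidates [constricted glottis] is the lowest that derives the output.

[constricted glottis]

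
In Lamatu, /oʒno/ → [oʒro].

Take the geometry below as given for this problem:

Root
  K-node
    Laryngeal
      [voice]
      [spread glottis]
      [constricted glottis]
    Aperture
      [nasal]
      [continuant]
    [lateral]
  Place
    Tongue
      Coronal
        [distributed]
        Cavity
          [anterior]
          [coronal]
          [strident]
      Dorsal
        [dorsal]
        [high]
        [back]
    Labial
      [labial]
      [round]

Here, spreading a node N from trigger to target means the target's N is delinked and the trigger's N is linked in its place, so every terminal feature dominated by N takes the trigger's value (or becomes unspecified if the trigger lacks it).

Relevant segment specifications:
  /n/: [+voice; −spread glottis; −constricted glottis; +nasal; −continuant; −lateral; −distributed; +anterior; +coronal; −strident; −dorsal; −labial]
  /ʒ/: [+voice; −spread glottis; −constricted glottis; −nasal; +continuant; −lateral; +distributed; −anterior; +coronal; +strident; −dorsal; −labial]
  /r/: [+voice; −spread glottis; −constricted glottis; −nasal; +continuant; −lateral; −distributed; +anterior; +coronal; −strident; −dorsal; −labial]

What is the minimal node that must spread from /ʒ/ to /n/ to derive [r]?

The alternation /n/ → [r] changes [nasal], [continuant] and nothing else.
Tracing each changed feature up the tree, the paths first meet at Aperture; any lower node misses at least one of them.
If Aperture spreads, every terminal under it takes /ʒ/'s value, producing [r] as observed.
[distributed], [anterior] stay as in /n/ although /ʒ/ differs there, so no node dominating them spread; among the remaining candidates Aperture is the lowest that derives the output.

Aperture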